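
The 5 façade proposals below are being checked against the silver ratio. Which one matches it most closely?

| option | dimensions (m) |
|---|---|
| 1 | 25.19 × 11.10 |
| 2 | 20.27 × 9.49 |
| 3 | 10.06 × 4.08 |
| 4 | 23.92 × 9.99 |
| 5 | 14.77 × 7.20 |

4

Ratios (long/short): 1 ≈ 2.269; 2 ≈ 2.136; 3 ≈ 2.466; 4 ≈ 2.394; 5 ≈ 2.051.
silver ratio ≈ 2.414; option 4 is nearest (Δ 0.020).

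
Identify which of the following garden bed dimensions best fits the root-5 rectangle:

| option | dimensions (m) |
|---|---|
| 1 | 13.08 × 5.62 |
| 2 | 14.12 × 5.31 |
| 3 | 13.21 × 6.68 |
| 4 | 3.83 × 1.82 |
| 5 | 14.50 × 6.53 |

Target root-5 ≈ 2.236.
1: 2.327 (Δ0.091)  2: 2.659 (Δ0.423)  3: 1.978 (Δ0.258)  4: 2.104 (Δ0.132)  5: 2.221 (Δ0.015)

5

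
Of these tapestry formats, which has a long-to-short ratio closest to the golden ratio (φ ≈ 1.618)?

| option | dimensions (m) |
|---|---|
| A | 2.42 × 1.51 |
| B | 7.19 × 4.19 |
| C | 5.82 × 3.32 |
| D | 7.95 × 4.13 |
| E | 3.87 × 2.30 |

Target golden ratio ≈ 1.618.
A: 1.603 (Δ0.015)  B: 1.716 (Δ0.098)  C: 1.753 (Δ0.135)  D: 1.925 (Δ0.307)  E: 1.683 (Δ0.065)

A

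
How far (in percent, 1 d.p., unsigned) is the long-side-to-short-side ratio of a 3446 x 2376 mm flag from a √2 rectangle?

Ratio = 3446 / 2376 ≈ 1.4503.
Ideal root-2 ≈ 1.4142. |1.4503 − 1.4142| / 1.4142 ≈ 2.55% → 2.6%.

2.6%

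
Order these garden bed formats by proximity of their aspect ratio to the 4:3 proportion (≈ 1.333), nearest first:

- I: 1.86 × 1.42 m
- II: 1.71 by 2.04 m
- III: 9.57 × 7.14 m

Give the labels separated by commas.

III, I, II

Ratios: I = 1.86 / 1.42 ≈ 1.310; II = 2.04 / 1.71 ≈ 1.193; III = 9.57 / 7.14 ≈ 1.340.
|Δ from 1.333|: I 0.023; II 0.140; III 0.007.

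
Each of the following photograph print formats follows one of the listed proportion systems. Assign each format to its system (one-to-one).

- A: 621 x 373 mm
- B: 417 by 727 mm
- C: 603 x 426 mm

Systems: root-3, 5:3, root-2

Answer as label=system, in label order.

A = 621/373 ≈ 1.665 → 5:3 (1.667)
B = 727/417 ≈ 1.743 → root-3 (1.732)
C = 603/426 ≈ 1.415 → root-2 (1.414)

A=5:3, B=root-3, C=root-2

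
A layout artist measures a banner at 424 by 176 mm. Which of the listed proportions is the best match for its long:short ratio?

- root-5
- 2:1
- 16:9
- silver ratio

silver ratio

424/176 ≈ 2.409. Nearest candidates are silver ratio (2.414, off by 0.005) and root-5 (2.236, off by 0.173).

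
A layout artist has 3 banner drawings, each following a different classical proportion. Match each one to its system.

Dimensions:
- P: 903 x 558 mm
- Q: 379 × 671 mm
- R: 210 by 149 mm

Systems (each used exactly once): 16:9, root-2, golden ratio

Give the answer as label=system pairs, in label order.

P=golden ratio, Q=16:9, R=root-2

P = 903/558 ≈ 1.618 → golden ratio (1.618)
Q = 671/379 ≈ 1.770 → 16:9 (1.778)
R = 210/149 ≈ 1.409 → root-2 (1.414)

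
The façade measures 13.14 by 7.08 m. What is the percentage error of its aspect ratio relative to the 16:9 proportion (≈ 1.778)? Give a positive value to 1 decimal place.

Ratio = 13.14 / 7.08 ≈ 1.8559.
Ideal 16:9 ≈ 1.7778. |1.8559 − 1.7778| / 1.7778 ≈ 4.39% → 4.4%.

4.4%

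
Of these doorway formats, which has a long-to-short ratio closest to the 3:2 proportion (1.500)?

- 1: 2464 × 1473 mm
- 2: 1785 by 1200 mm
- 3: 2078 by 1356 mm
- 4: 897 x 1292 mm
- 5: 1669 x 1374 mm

Ratios (long/short): 1 ≈ 1.673; 2 ≈ 1.488; 3 ≈ 1.532; 4 ≈ 1.440; 5 ≈ 1.215.
3:2 ≈ 1.500; option 2 is nearest (Δ 0.012).

2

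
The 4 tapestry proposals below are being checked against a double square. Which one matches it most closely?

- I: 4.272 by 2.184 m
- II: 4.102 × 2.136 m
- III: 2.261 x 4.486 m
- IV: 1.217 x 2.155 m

III

Target 2:1 ≈ 2.000.
I: 1.956 (Δ0.044)  II: 1.920 (Δ0.080)  III: 1.984 (Δ0.016)  IV: 1.771 (Δ0.229)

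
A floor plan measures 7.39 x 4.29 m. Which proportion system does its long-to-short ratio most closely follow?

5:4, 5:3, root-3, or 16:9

root-3

Ratio = 7.39 / 4.29 ≈ 1.723.
Distances: 5:4 1.250 (Δ 0.473); 5:3 1.667 (Δ 0.056); root-3 1.732 (Δ 0.009); 16:9 1.778 (Δ 0.055).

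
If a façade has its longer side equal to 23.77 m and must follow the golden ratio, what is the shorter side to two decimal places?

14.69 m

golden ratio ≈ 1.61803.
Shorter side = 23.77 ÷ 1.61803 ≈ 14.6907 → 14.69 m.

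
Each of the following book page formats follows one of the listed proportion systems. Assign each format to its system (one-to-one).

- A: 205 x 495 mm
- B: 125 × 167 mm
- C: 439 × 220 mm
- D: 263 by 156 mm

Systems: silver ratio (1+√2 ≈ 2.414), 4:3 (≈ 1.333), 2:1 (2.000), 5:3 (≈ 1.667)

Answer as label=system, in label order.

A = 495/205 ≈ 2.415 → silver ratio (2.414)
B = 167/125 ≈ 1.336 → 4:3 (1.333)
C = 439/220 ≈ 1.995 → 2:1 (2.000)
D = 263/156 ≈ 1.686 → 5:3 (1.667)

A=silver ratio, B=4:3, C=2:1, D=5:3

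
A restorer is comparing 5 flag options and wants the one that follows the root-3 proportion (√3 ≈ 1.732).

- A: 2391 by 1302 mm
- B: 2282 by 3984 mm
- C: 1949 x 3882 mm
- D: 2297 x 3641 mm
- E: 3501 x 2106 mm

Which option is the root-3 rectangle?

B

Target root-3 ≈ 1.732.
A: 1.836 (Δ0.104)  B: 1.746 (Δ0.014)  C: 1.992 (Δ0.260)  D: 1.585 (Δ0.147)  E: 1.662 (Δ0.070)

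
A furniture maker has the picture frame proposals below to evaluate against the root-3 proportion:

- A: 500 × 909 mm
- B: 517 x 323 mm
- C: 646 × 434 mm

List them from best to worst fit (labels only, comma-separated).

A: 909/500 ≈ 1.818 → |1.818 − 1.732| = 0.086
B: 517/323 ≈ 1.601 → |1.601 − 1.732| = 0.131
C: 646/434 ≈ 1.488 → |1.488 − 1.732| = 0.244

A, B, C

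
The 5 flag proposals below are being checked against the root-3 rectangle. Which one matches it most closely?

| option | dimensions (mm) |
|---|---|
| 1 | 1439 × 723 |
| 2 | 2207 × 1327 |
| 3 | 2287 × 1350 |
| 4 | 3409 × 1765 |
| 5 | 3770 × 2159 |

Target root-3 ≈ 1.732.
1: 1.990 (Δ0.258)  2: 1.663 (Δ0.069)  3: 1.694 (Δ0.038)  4: 1.931 (Δ0.199)  5: 1.746 (Δ0.014)

5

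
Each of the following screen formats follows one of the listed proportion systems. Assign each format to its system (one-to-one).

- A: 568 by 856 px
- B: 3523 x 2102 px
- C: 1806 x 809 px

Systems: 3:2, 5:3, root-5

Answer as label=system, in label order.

A = 856/568 ≈ 1.507 → 3:2 (1.500)
B = 3523/2102 ≈ 1.676 → 5:3 (1.667)
C = 1806/809 ≈ 2.232 → root-5 (2.236)

A=3:2, B=5:3, C=root-5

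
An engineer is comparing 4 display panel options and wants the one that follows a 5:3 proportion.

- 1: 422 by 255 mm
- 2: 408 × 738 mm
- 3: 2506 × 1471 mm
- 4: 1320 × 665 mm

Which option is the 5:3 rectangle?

Ratios (long/short): 1 ≈ 1.655; 2 ≈ 1.809; 3 ≈ 1.704; 4 ≈ 1.985.
5:3 ≈ 1.667; option 1 is nearest (Δ 0.012).

1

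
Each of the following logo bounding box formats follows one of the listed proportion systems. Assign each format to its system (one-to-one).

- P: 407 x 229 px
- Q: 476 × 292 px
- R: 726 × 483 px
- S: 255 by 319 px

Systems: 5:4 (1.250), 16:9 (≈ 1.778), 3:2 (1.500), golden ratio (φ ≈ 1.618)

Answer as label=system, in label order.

Ratios: P ≈ 1.777; Q ≈ 1.630; R ≈ 1.503; S ≈ 1.251.
Targets: 5:4 ≈ 1.250; 16:9 ≈ 1.778; 3:2 ≈ 1.500; golden ratio ≈ 1.618.

P=16:9, Q=golden ratio, R=3:2, S=5:4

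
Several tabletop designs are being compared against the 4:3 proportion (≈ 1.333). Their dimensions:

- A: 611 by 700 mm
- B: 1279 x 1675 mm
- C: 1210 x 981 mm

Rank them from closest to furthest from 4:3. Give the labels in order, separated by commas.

A: 700/611 ≈ 1.146 → |1.146 − 1.333| = 0.187
B: 1675/1279 ≈ 1.310 → |1.310 − 1.333| = 0.023
C: 1210/981 ≈ 1.233 → |1.233 − 1.333| = 0.100

B, C, A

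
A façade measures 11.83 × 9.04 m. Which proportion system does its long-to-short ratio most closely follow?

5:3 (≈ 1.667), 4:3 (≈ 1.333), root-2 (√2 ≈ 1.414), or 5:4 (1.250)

4:3

11.83/9.04 ≈ 1.309. Nearest candidates are 4:3 (1.333, off by 0.024) and 5:4 (1.250, off by 0.059).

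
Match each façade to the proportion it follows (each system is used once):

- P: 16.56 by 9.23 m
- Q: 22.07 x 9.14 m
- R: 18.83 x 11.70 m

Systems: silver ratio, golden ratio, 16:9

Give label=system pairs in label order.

P = 16.56/9.23 ≈ 1.794 → 16:9 (1.778)
Q = 22.07/9.14 ≈ 2.415 → silver ratio (2.414)
R = 18.83/11.70 ≈ 1.609 → golden ratio (1.618)

P=16:9, Q=silver ratio, R=golden ratio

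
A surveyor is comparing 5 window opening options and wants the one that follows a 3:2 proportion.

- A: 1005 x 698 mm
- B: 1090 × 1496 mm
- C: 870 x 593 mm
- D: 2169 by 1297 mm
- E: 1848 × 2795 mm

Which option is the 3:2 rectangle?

E

Ratios (long/short): A ≈ 1.440; B ≈ 1.372; C ≈ 1.467; D ≈ 1.672; E ≈ 1.512.
3:2 ≈ 1.500; option E is nearest (Δ 0.012).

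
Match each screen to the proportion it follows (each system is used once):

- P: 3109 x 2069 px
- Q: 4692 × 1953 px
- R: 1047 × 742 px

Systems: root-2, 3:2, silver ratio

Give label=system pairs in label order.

P=3:2, Q=silver ratio, R=root-2

P = 3109/2069 ≈ 1.503 → 3:2 (1.500)
Q = 4692/1953 ≈ 2.402 → silver ratio (2.414)
R = 1047/742 ≈ 1.411 → root-2 (1.414)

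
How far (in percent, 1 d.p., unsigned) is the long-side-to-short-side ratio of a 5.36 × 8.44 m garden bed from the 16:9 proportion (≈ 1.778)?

Ratio = 8.44 / 5.36 ≈ 1.5746.
Ideal 16:9 ≈ 1.7778. |1.5746 − 1.7778| / 1.7778 ≈ 11.43% → 11.4%.

11.4%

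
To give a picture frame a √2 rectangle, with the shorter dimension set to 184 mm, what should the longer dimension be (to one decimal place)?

root-2 ≈ 1.41421.
Longer side = 184 × 1.41421 ≈ 260.215 → 260.2 mm.

260.2 mm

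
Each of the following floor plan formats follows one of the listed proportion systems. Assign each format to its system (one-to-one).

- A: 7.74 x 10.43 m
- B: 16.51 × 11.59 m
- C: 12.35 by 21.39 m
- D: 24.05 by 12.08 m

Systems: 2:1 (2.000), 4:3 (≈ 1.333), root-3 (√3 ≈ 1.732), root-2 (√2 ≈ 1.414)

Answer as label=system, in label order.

A=4:3, B=root-2, C=root-3, D=2:1

Ratios: A ≈ 1.348; B ≈ 1.425; C ≈ 1.732; D ≈ 1.991.
Targets: 2:1 ≈ 2.000; 4:3 ≈ 1.333; root-3 ≈ 1.732; root-2 ≈ 1.414.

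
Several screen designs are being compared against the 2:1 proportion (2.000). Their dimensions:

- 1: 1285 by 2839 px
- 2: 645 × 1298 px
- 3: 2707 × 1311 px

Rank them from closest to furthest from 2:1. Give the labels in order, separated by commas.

2, 3, 1

Ratios: 1 = 2839 / 1285 ≈ 2.209; 2 = 1298 / 645 ≈ 2.012; 3 = 2707 / 1311 ≈ 2.065.
|Δ from 2.000|: 1 0.209; 2 0.012; 3 0.065.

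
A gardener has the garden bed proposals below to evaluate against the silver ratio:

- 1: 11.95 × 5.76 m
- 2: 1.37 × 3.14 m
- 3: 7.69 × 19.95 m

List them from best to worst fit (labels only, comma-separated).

1: 11.95/5.76 ≈ 2.075 → |2.075 − 2.414| = 0.339
2: 3.14/1.37 ≈ 2.292 → |2.292 − 2.414| = 0.122
3: 19.95/7.69 ≈ 2.594 → |2.594 − 2.414| = 0.180

2, 3, 1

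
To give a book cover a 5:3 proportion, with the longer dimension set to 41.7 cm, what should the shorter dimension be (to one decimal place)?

25.0 cm

5:3 ≈ 1.66667.
Shorter side = 41.7 ÷ 1.66667 ≈ 25.020 → 25.0 cm.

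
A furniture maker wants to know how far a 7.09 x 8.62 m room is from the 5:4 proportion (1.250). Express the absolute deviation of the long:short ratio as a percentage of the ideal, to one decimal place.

Ratio = 8.62 / 7.09 ≈ 1.2158.
Ideal 5:4 = 1.2500. |1.2158 − 1.2500| / 1.2500 ≈ 2.74% → 2.7%.

2.7%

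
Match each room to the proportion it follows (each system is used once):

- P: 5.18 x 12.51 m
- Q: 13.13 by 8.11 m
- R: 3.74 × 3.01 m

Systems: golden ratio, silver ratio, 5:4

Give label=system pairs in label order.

P=silver ratio, Q=golden ratio, R=5:4

P = 12.51/5.18 ≈ 2.415 → silver ratio (2.414)
Q = 13.13/8.11 ≈ 1.619 → golden ratio (1.618)
R = 3.74/3.01 ≈ 1.243 → 5:4 (1.250)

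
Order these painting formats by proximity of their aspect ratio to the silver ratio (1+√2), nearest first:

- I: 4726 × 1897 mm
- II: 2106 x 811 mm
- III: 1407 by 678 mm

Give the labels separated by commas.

I, II, III

Ratios: I = 4726 / 1897 ≈ 2.491; II = 2106 / 811 ≈ 2.597; III = 1407 / 678 ≈ 2.075.
|Δ from 2.414|: I 0.077; II 0.183; III 0.339.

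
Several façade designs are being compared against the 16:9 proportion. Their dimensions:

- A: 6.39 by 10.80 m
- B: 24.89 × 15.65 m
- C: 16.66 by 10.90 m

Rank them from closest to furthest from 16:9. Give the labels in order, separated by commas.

A, B, C

Ratios: A = 10.80 / 6.39 ≈ 1.690; B = 24.89 / 15.65 ≈ 1.590; C = 16.66 / 10.90 ≈ 1.528.
|Δ from 1.778|: A 0.088; B 0.188; C 0.250.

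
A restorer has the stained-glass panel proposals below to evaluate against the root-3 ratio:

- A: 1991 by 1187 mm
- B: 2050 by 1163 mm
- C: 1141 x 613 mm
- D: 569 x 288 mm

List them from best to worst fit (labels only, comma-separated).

B, A, C, D

Ratios: A = 1991 / 1187 ≈ 1.677; B = 2050 / 1163 ≈ 1.763; C = 1141 / 613 ≈ 1.861; D = 569 / 288 ≈ 1.976.
|Δ from 1.732|: A 0.055; B 0.031; C 0.129; D 0.244.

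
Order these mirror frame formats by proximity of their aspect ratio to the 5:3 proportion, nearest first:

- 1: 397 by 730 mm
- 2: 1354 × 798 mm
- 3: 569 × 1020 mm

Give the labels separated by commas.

1: 730/397 ≈ 1.839 → |1.839 − 1.667| = 0.172
2: 1354/798 ≈ 1.697 → |1.697 − 1.667| = 0.030
3: 1020/569 ≈ 1.793 → |1.793 − 1.667| = 0.126

2, 3, 1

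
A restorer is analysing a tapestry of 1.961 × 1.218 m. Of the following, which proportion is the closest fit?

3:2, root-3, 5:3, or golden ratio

1.961/1.218 ≈ 1.610. Nearest candidates are golden ratio (1.618, off by 0.008) and 5:3 (1.667, off by 0.057).

golden ratio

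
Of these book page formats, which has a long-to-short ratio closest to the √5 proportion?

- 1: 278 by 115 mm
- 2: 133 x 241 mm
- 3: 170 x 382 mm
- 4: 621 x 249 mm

Ratios (long/short): 1 ≈ 2.417; 2 ≈ 1.812; 3 ≈ 2.247; 4 ≈ 2.494.
root-5 ≈ 2.236; option 3 is nearest (Δ 0.011).

3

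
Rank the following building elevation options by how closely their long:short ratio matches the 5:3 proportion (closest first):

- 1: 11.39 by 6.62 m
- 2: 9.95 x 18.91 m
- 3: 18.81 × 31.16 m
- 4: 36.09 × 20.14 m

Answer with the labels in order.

3, 1, 4, 2

Ratios: 1 = 11.39 / 6.62 ≈ 1.721; 2 = 18.91 / 9.95 ≈ 1.901; 3 = 31.16 / 18.81 ≈ 1.657; 4 = 36.09 / 20.14 ≈ 1.792.
|Δ from 1.667|: 1 0.054; 2 0.234; 3 0.010; 4 0.125.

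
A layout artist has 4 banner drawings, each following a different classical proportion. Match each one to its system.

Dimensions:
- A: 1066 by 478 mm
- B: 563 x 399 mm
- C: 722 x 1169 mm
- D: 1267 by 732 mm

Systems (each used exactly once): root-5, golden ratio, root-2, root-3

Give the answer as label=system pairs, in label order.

A = 1066/478 ≈ 2.230 → root-5 (2.236)
B = 563/399 ≈ 1.411 → root-2 (1.414)
C = 1169/722 ≈ 1.619 → golden ratio (1.618)
D = 1267/732 ≈ 1.731 → root-3 (1.732)

A=root-5, B=root-2, C=golden ratio, D=root-3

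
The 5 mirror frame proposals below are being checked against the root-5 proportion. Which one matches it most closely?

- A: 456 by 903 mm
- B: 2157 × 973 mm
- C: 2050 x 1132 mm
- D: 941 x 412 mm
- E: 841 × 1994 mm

Ratios (long/short): A ≈ 1.980; B ≈ 2.217; C ≈ 1.811; D ≈ 2.284; E ≈ 2.371.
root-5 ≈ 2.236; option B is nearest (Δ 0.019).

B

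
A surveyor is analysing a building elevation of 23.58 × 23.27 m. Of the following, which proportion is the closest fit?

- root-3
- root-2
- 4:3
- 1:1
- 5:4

Ratio = 23.58 / 23.27 ≈ 1.013.
Distances: root-3 1.732 (Δ 0.719); root-2 1.414 (Δ 0.401); 4:3 1.333 (Δ 0.320); 1:1 1.000 (Δ 0.013); 5:4 1.250 (Δ 0.237).

1:1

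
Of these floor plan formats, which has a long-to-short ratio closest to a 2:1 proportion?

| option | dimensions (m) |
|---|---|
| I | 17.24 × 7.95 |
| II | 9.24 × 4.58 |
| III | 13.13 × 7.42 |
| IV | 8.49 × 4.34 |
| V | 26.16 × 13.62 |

Ratios (long/short): I ≈ 2.169; II ≈ 2.017; III ≈ 1.770; IV ≈ 1.956; V ≈ 1.921.
2:1 ≈ 2.000; option II is nearest (Δ 0.017).

II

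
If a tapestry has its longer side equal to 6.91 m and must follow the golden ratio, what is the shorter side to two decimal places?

4.27 m

golden ratio ≈ 1.61803.
Shorter side = 6.91 ÷ 1.61803 ≈ 4.2706 → 4.27 m.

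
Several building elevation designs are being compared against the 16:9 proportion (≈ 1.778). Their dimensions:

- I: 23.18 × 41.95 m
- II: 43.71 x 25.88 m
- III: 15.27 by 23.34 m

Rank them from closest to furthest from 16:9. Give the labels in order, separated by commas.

I, II, III

I: 41.95/23.18 ≈ 1.810 → |1.810 − 1.778| = 0.032
II: 43.71/25.88 ≈ 1.689 → |1.689 − 1.778| = 0.089
III: 23.34/15.27 ≈ 1.528 → |1.528 − 1.778| = 0.250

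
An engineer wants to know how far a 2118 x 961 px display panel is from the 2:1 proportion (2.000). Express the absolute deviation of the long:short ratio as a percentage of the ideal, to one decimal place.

10.2%

Ratio = 2118 / 961 ≈ 2.2040.
Ideal 2:1 = 2.0000. |2.2040 − 2.0000| / 2.0000 ≈ 10.20% → 10.2%.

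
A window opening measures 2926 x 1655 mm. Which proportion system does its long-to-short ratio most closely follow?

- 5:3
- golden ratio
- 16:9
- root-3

2926/1655 ≈ 1.768. Nearest candidates are 16:9 (1.778, off by 0.010) and root-3 (1.732, off by 0.036).

16:9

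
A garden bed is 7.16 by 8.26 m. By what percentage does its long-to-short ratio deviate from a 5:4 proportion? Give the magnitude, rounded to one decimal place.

7.7%

Ratio = 8.26 / 7.16 ≈ 1.1536.
Ideal 5:4 = 1.2500. |1.1536 − 1.2500| / 1.2500 ≈ 7.71% → 7.7%.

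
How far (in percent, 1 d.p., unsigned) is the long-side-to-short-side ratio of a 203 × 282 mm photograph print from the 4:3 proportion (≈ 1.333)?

4.2%

Ratio = 282 / 203 ≈ 1.3892.
Ideal 4:3 ≈ 1.3333. |1.3892 − 1.3333| / 1.3333 ≈ 4.19% → 4.2%.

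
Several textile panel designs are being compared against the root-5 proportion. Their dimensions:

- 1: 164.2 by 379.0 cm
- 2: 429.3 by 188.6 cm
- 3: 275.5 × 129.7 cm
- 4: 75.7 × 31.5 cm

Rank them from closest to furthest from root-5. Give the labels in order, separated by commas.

1: 379.0/164.2 ≈ 2.308 → |2.308 − 2.236| = 0.072
2: 429.3/188.6 ≈ 2.276 → |2.276 − 2.236| = 0.040
3: 275.5/129.7 ≈ 2.124 → |2.124 − 2.236| = 0.112
4: 75.7/31.5 ≈ 2.403 → |2.403 − 2.236| = 0.167

2, 1, 3, 4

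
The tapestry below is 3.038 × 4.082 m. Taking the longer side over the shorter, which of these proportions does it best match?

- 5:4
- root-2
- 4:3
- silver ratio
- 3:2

4.082/3.038 ≈ 1.344. Nearest candidates are 4:3 (1.333, off by 0.011) and root-2 (1.414, off by 0.070).

4:3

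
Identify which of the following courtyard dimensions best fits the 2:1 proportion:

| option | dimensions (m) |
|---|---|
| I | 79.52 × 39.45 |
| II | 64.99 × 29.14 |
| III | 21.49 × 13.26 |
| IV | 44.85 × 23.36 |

I

Target 2:1 ≈ 2.000.
I: 2.016 (Δ0.016)  II: 2.230 (Δ0.230)  III: 1.621 (Δ0.379)  IV: 1.920 (Δ0.080)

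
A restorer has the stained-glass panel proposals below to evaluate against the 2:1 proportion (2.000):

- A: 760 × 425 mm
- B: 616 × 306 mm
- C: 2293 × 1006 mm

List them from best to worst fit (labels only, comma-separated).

A: 760/425 ≈ 1.788 → |1.788 − 2.000| = 0.212
B: 616/306 ≈ 2.013 → |2.013 − 2.000| = 0.013
C: 2293/1006 ≈ 2.279 → |2.279 − 2.000| = 0.279

B, A, C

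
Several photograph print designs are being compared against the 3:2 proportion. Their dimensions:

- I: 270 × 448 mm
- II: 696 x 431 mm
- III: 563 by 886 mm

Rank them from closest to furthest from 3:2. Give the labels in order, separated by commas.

Ratios: I = 448 / 270 ≈ 1.659; II = 696 / 431 ≈ 1.615; III = 886 / 563 ≈ 1.574.
|Δ from 1.500|: I 0.159; II 0.115; III 0.074.

III, II, I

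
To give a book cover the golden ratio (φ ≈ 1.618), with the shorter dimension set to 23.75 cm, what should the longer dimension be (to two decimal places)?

38.43 cm

golden ratio ≈ 1.61803.
Longer side = 23.75 × 1.61803 ≈ 38.4282 → 38.43 cm.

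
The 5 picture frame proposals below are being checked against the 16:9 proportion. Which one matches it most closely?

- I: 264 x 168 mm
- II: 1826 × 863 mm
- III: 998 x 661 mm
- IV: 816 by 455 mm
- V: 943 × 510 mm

IV

Target 16:9 ≈ 1.778.
I: 1.571 (Δ0.207)  II: 2.116 (Δ0.338)  III: 1.510 (Δ0.268)  IV: 1.793 (Δ0.015)  V: 1.849 (Δ0.071)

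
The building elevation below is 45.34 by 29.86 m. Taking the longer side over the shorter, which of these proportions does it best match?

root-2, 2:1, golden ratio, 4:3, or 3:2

Ratio = 45.34 / 29.86 ≈ 1.518.
Distances: root-2 1.414 (Δ 0.104); 2:1 2.000 (Δ 0.482); golden ratio 1.618 (Δ 0.100); 4:3 1.333 (Δ 0.185); 3:2 1.500 (Δ 0.018).

3:2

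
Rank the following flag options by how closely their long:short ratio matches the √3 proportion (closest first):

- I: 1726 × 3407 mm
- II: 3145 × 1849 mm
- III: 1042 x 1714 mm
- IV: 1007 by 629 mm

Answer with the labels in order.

I: 3407/1726 ≈ 1.974 → |1.974 − 1.732| = 0.242
II: 3145/1849 ≈ 1.701 → |1.701 − 1.732| = 0.031
III: 1714/1042 ≈ 1.645 → |1.645 − 1.732| = 0.087
IV: 1007/629 ≈ 1.601 → |1.601 − 1.732| = 0.131

II, III, IV, I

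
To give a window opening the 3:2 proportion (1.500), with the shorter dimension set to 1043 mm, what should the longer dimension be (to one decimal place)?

1564.5 mm

3:2 = 1.50000.
Longer side = 1043 × 1.50000 ≈ 1564.500 → 1564.5 mm.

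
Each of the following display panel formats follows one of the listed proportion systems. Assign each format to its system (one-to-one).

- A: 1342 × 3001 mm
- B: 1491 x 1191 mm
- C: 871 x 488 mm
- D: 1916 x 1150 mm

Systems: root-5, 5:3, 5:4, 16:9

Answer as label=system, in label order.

A = 3001/1342 ≈ 2.236 → root-5 (2.236)
B = 1491/1191 ≈ 1.252 → 5:4 (1.250)
C = 871/488 ≈ 1.785 → 16:9 (1.778)
D = 1916/1150 ≈ 1.666 → 5:3 (1.667)

A=root-5, B=5:4, C=16:9, D=5:3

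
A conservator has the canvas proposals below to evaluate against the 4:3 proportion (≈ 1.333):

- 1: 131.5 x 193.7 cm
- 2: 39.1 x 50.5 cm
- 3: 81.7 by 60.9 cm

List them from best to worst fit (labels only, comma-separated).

1: 193.7/131.5 ≈ 1.473 → |1.473 − 1.333| = 0.140
2: 50.5/39.1 ≈ 1.292 → |1.292 − 1.333| = 0.041
3: 81.7/60.9 ≈ 1.342 → |1.342 − 1.333| = 0.009

3, 2, 1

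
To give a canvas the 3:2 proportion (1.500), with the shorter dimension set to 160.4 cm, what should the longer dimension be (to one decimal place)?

3:2 = 1.50000.
Longer side = 160.4 × 1.50000 ≈ 240.600 → 240.6 cm.

240.6 cm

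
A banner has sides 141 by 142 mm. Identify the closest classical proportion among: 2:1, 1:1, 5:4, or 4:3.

1:1

Ratio = 142 / 141 ≈ 1.007.
Distances: 2:1 2.000 (Δ 0.993); 1:1 1.000 (Δ 0.007); 5:4 1.250 (Δ 0.243); 4:3 1.333 (Δ 0.326).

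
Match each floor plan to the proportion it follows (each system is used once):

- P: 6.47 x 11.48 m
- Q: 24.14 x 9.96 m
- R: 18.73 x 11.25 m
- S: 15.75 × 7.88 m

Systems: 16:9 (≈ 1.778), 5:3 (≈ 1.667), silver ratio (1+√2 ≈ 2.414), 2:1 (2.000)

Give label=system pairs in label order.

P=16:9, Q=silver ratio, R=5:3, S=2:1

P = 11.48/6.47 ≈ 1.774 → 16:9 (1.778)
Q = 24.14/9.96 ≈ 2.424 → silver ratio (2.414)
R = 18.73/11.25 ≈ 1.665 → 5:3 (1.667)
S = 15.75/7.88 ≈ 1.999 → 2:1 (2.000)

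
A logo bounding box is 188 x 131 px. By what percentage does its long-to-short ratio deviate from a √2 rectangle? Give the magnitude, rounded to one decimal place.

Ratio = 188 / 131 ≈ 1.4351.
Ideal root-2 ≈ 1.4142. |1.4351 − 1.4142| / 1.4142 ≈ 1.48% → 1.5%.

1.5%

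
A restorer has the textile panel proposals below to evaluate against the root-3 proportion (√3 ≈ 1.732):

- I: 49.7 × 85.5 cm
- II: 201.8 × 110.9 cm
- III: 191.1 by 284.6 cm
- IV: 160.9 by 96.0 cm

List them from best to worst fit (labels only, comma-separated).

I: 85.5/49.7 ≈ 1.720 → |1.720 − 1.732| = 0.012
II: 201.8/110.9 ≈ 1.820 → |1.820 − 1.732| = 0.088
III: 284.6/191.1 ≈ 1.489 → |1.489 − 1.732| = 0.243
IV: 160.9/96.0 ≈ 1.676 → |1.676 − 1.732| = 0.056

I, IV, II, III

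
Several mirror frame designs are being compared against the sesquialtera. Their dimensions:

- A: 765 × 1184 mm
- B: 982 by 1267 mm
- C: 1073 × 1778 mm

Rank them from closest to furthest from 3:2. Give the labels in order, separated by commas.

Ratios: A = 1184 / 765 ≈ 1.548; B = 1267 / 982 ≈ 1.290; C = 1778 / 1073 ≈ 1.657.
|Δ from 1.500|: A 0.048; B 0.210; C 0.157.

A, C, B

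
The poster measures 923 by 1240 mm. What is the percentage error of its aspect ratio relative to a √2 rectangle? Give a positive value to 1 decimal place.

Ratio = 1240 / 923 ≈ 1.3434.
Ideal root-2 ≈ 1.4142. |1.3434 − 1.4142| / 1.4142 ≈ 5.01% → 5.0%.

5.0%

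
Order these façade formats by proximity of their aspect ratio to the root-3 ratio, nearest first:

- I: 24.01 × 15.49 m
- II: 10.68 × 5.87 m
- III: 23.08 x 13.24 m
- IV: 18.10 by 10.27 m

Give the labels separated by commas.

Ratios: I = 24.01 / 15.49 ≈ 1.550; II = 10.68 / 5.87 ≈ 1.819; III = 23.08 / 13.24 ≈ 1.743; IV = 18.10 / 10.27 ≈ 1.762.
|Δ from 1.732|: I 0.182; II 0.087; III 0.011; IV 0.030.

III, IV, II, I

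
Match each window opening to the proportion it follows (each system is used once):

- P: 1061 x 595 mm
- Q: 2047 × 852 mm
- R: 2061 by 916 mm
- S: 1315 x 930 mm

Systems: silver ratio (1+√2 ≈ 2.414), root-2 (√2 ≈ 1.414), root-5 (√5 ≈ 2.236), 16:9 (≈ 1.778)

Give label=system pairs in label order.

Ratios: P ≈ 1.783; Q ≈ 2.403; R ≈ 2.250; S ≈ 1.414.
Targets: silver ratio ≈ 2.414; root-2 ≈ 1.414; root-5 ≈ 2.236; 16:9 ≈ 1.778.

P=16:9, Q=silver ratio, R=root-5, S=root-2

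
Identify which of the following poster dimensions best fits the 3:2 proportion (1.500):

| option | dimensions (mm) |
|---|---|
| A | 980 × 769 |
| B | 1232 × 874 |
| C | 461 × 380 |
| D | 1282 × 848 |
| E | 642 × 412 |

D

Target 3:2 ≈ 1.500.
A: 1.274 (Δ0.226)  B: 1.410 (Δ0.090)  C: 1.213 (Δ0.287)  D: 1.512 (Δ0.012)  E: 1.558 (Δ0.058)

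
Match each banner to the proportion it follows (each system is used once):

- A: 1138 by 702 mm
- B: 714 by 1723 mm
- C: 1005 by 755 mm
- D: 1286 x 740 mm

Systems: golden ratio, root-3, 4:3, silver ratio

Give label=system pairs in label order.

A=golden ratio, B=silver ratio, C=4:3, D=root-3

A = 1138/702 ≈ 1.621 → golden ratio (1.618)
B = 1723/714 ≈ 2.413 → silver ratio (2.414)
C = 1005/755 ≈ 1.331 → 4:3 (1.333)
D = 1286/740 ≈ 1.738 → root-3 (1.732)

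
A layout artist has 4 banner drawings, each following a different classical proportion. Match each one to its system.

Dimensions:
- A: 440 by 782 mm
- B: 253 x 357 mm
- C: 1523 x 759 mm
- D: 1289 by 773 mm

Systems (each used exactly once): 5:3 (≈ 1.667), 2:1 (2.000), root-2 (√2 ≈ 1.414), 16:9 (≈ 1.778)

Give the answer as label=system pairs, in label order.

A = 782/440 ≈ 1.777 → 16:9 (1.778)
B = 357/253 ≈ 1.411 → root-2 (1.414)
C = 1523/759 ≈ 2.007 → 2:1 (2.000)
D = 1289/773 ≈ 1.668 → 5:3 (1.667)

A=16:9, B=root-2, C=2:1, D=5:3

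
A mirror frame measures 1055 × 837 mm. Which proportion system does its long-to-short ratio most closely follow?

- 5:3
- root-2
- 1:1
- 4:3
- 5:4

Ratio = 1055 / 837 ≈ 1.260.
Distances: 5:3 1.667 (Δ 0.407); root-2 1.414 (Δ 0.154); 1:1 1.000 (Δ 0.260); 4:3 1.333 (Δ 0.073); 5:4 1.250 (Δ 0.010).

5:4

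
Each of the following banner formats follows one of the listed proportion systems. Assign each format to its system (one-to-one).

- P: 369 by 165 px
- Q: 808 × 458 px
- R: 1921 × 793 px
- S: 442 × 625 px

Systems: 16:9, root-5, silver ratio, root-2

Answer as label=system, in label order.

P=root-5, Q=16:9, R=silver ratio, S=root-2

P = 369/165 ≈ 2.236 → root-5 (2.236)
Q = 808/458 ≈ 1.764 → 16:9 (1.778)
R = 1921/793 ≈ 2.422 → silver ratio (2.414)
S = 625/442 ≈ 1.414 → root-2 (1.414)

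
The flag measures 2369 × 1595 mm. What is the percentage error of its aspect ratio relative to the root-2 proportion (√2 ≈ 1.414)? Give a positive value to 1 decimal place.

5.0%

Ratio = 2369 / 1595 ≈ 1.4853.
Ideal root-2 ≈ 1.4142. |1.4853 − 1.4142| / 1.4142 ≈ 5.03% → 5.0%.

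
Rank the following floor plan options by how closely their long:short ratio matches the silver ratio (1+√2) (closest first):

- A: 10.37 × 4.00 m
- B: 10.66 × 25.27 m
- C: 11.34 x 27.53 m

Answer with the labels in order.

C, B, A

A: 10.37/4.00 ≈ 2.592 → |2.592 − 2.414| = 0.178
B: 25.27/10.66 ≈ 2.371 → |2.371 − 2.414| = 0.043
C: 27.53/11.34 ≈ 2.428 → |2.428 − 2.414| = 0.014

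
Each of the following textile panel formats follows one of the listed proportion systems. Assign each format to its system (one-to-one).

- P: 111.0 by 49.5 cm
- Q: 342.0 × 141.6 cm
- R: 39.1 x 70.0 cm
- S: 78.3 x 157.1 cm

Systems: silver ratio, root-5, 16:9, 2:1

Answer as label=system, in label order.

P=root-5, Q=silver ratio, R=16:9, S=2:1

P = 111.0/49.5 ≈ 2.242 → root-5 (2.236)
Q = 342.0/141.6 ≈ 2.415 → silver ratio (2.414)
R = 70.0/39.1 ≈ 1.790 → 16:9 (1.778)
S = 157.1/78.3 ≈ 2.006 → 2:1 (2.000)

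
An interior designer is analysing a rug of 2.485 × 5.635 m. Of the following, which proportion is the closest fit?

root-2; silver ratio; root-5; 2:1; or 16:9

root-5

5.635/2.485 ≈ 2.268. Nearest candidates are root-5 (2.236, off by 0.032) and silver ratio (2.414, off by 0.146).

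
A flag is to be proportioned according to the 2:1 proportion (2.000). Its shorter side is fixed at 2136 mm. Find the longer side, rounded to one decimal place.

4272.0 mm

2:1 = 2.00000.
Longer side = 2136 × 2.00000 ≈ 4272.000 → 4272.0 mm.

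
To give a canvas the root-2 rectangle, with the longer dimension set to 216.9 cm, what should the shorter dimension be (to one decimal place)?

153.4 cm

root-2 ≈ 1.41421.
Shorter side = 216.9 ÷ 1.41421 ≈ 153.372 → 153.4 cm.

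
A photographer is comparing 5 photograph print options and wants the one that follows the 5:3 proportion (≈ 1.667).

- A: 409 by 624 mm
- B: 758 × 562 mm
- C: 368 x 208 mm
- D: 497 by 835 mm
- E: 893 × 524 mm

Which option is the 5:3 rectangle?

D

Ratios (long/short): A ≈ 1.526; B ≈ 1.349; C ≈ 1.769; D ≈ 1.680; E ≈ 1.704.
5:3 ≈ 1.667; option D is nearest (Δ 0.013).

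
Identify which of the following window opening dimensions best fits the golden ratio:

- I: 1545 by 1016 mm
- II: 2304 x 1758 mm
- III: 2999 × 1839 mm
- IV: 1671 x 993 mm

Ratios (long/short): I ≈ 1.521; II ≈ 1.311; III ≈ 1.631; IV ≈ 1.683.
golden ratio ≈ 1.618; option III is nearest (Δ 0.013).

III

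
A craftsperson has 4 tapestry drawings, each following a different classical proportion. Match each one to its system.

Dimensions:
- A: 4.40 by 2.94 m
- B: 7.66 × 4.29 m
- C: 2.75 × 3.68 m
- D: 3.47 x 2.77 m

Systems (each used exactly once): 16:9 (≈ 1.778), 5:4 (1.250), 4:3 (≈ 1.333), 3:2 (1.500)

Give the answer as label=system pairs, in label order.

A=3:2, B=16:9, C=4:3, D=5:4

A = 4.40/2.94 ≈ 1.497 → 3:2 (1.500)
B = 7.66/4.29 ≈ 1.786 → 16:9 (1.778)
C = 3.68/2.75 ≈ 1.338 → 4:3 (1.333)
D = 3.47/2.77 ≈ 1.253 → 5:4 (1.250)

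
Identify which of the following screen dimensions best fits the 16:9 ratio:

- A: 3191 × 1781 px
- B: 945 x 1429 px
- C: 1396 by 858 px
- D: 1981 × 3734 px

A

Ratios (long/short): A ≈ 1.792; B ≈ 1.512; C ≈ 1.627; D ≈ 1.885.
16:9 ≈ 1.778; option A is nearest (Δ 0.014).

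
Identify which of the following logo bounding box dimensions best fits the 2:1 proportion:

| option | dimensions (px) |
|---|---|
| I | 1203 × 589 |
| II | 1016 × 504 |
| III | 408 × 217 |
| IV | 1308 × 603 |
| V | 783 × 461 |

Target 2:1 ≈ 2.000.
I: 2.042 (Δ0.042)  II: 2.016 (Δ0.016)  III: 1.880 (Δ0.120)  IV: 2.169 (Δ0.169)  V: 1.698 (Δ0.302)

II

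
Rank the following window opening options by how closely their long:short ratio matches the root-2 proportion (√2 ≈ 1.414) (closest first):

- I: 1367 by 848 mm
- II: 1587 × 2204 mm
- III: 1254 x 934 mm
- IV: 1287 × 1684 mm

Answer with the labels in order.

II, III, IV, I

I: 1367/848 ≈ 1.612 → |1.612 − 1.414| = 0.198
II: 2204/1587 ≈ 1.389 → |1.389 − 1.414| = 0.025
III: 1254/934 ≈ 1.343 → |1.343 − 1.414| = 0.071
IV: 1684/1287 ≈ 1.308 → |1.308 − 1.414| = 0.106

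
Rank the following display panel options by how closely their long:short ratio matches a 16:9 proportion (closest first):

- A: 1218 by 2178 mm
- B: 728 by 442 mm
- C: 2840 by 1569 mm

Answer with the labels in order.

Ratios: A = 2178 / 1218 ≈ 1.788; B = 728 / 442 ≈ 1.647; C = 2840 / 1569 ≈ 1.810.
|Δ from 1.778|: A 0.010; B 0.131; C 0.032.

A, C, B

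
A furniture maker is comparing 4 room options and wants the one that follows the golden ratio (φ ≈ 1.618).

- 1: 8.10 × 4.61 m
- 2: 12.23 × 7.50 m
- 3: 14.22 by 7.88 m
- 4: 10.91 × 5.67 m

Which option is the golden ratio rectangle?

Target golden ratio ≈ 1.618.
1: 1.757 (Δ0.139)  2: 1.631 (Δ0.013)  3: 1.805 (Δ0.187)  4: 1.924 (Δ0.306)

2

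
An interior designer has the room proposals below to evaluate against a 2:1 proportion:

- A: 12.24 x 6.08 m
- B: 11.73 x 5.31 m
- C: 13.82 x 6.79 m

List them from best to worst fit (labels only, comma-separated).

A, C, B

Ratios: A = 12.24 / 6.08 ≈ 2.013; B = 11.73 / 5.31 ≈ 2.209; C = 13.82 / 6.79 ≈ 2.035.
|Δ from 2.000|: A 0.013; B 0.209; C 0.035.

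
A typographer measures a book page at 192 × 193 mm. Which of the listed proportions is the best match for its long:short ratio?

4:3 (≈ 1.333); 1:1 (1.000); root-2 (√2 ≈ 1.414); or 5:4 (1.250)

1:1

Ratio = 193 / 192 ≈ 1.005.
Distances: 4:3 1.333 (Δ 0.328); 1:1 1.000 (Δ 0.005); root-2 1.414 (Δ 0.409); 5:4 1.250 (Δ 0.245).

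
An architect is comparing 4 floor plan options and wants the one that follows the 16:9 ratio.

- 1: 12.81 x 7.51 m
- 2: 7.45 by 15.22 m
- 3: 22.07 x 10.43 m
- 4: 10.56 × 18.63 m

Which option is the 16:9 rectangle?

4

Ratios (long/short): 1 ≈ 1.706; 2 ≈ 2.043; 3 ≈ 2.116; 4 ≈ 1.764.
16:9 ≈ 1.778; option 4 is nearest (Δ 0.014).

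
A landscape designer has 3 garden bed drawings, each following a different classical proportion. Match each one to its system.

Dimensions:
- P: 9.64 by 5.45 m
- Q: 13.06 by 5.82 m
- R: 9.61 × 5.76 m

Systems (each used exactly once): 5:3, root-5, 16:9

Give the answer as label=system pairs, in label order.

P=16:9, Q=root-5, R=5:3

Ratios: P ≈ 1.769; Q ≈ 2.244; R ≈ 1.668.
Targets: 5:3 ≈ 1.667; root-5 ≈ 2.236; 16:9 ≈ 1.778.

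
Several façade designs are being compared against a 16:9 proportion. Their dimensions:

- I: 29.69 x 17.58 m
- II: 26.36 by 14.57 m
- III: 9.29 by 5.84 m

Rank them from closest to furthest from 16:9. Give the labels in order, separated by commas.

I: 29.69/17.58 ≈ 1.689 → |1.689 − 1.778| = 0.089
II: 26.36/14.57 ≈ 1.809 → |1.809 − 1.778| = 0.031
III: 9.29/5.84 ≈ 1.591 → |1.591 − 1.778| = 0.187

II, I, III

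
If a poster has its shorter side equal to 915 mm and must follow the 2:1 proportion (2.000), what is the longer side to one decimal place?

1830.0 mm

2:1 = 2.00000.
Longer side = 915 × 2.00000 ≈ 1830.000 → 1830.0 mm.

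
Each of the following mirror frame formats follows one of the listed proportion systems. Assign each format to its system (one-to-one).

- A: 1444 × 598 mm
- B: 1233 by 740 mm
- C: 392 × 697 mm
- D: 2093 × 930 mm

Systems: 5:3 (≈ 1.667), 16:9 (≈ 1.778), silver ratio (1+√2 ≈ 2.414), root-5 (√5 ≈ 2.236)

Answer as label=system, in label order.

A=silver ratio, B=5:3, C=16:9, D=root-5

A = 1444/598 ≈ 2.415 → silver ratio (2.414)
B = 1233/740 ≈ 1.666 → 5:3 (1.667)
C = 697/392 ≈ 1.778 → 16:9 (1.778)
D = 2093/930 ≈ 2.251 → root-5 (2.236)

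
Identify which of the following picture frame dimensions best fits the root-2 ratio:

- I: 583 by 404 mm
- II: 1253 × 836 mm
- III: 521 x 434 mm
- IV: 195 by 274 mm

Ratios (long/short): I ≈ 1.443; II ≈ 1.499; III ≈ 1.200; IV ≈ 1.405.
root-2 ≈ 1.414; option IV is nearest (Δ 0.009).

IV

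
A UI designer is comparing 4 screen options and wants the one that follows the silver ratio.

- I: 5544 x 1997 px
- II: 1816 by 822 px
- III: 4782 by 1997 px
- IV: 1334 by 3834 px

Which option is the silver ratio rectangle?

Target silver ratio ≈ 2.414.
I: 2.776 (Δ0.362)  II: 2.209 (Δ0.205)  III: 2.395 (Δ0.019)  IV: 2.874 (Δ0.460)

III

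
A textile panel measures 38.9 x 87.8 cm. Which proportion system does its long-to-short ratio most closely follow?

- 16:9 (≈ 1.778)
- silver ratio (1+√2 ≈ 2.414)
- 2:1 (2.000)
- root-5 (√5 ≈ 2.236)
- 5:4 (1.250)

root-5

87.8/38.9 ≈ 2.257. Nearest candidates are root-5 (2.236, off by 0.021) and silver ratio (2.414, off by 0.157).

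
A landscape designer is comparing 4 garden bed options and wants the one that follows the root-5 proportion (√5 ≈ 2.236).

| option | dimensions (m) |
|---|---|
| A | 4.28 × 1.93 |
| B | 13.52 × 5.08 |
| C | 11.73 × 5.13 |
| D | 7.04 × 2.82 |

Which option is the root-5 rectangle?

Ratios (long/short): A ≈ 2.218; B ≈ 2.661; C ≈ 2.287; D ≈ 2.496.
root-5 ≈ 2.236; option A is nearest (Δ 0.018).

A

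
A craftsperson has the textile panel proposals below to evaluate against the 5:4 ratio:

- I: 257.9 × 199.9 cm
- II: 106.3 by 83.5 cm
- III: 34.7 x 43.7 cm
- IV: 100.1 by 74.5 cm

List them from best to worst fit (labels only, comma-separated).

III, II, I, IV

I: 257.9/199.9 ≈ 1.290 → |1.290 − 1.250| = 0.040
II: 106.3/83.5 ≈ 1.273 → |1.273 − 1.250| = 0.023
III: 43.7/34.7 ≈ 1.259 → |1.259 − 1.250| = 0.009
IV: 100.1/74.5 ≈ 1.344 → |1.344 − 1.250| = 0.094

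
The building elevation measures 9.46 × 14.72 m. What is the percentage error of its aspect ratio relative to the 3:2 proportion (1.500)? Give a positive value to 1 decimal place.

Ratio = 14.72 / 9.46 ≈ 1.5560.
Ideal 3:2 = 1.5000. |1.5560 − 1.5000| / 1.5000 ≈ 3.73% → 3.7%.

3.7%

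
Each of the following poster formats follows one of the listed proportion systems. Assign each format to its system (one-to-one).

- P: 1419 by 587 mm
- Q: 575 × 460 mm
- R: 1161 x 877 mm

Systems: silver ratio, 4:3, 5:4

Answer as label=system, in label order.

P=silver ratio, Q=5:4, R=4:3

P = 1419/587 ≈ 2.417 → silver ratio (2.414)
Q = 575/460 ≈ 1.250 → 5:4 (1.250)
R = 1161/877 ≈ 1.324 → 4:3 (1.333)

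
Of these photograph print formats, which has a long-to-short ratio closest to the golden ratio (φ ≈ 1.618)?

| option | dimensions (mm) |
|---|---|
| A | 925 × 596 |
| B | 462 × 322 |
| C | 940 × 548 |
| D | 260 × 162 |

D

Target golden ratio ≈ 1.618.
A: 1.552 (Δ0.066)  B: 1.435 (Δ0.183)  C: 1.715 (Δ0.097)  D: 1.605 (Δ0.013)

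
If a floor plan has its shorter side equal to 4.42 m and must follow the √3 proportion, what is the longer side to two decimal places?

7.66 m

root-3 ≈ 1.73205.
Longer side = 4.42 × 1.73205 ≈ 7.6557 → 7.66 m.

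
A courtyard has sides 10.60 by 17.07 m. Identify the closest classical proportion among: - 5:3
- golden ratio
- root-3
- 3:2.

golden ratio

17.07/10.60 ≈ 1.610. Nearest candidates are golden ratio (1.618, off by 0.008) and 5:3 (1.667, off by 0.057).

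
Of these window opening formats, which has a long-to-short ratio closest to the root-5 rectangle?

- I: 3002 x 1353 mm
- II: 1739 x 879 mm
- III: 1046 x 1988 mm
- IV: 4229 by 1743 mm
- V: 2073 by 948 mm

I

Ratios (long/short): I ≈ 2.219; II ≈ 1.978; III ≈ 1.901; IV ≈ 2.426; V ≈ 2.187.
root-5 ≈ 2.236; option I is nearest (Δ 0.017).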